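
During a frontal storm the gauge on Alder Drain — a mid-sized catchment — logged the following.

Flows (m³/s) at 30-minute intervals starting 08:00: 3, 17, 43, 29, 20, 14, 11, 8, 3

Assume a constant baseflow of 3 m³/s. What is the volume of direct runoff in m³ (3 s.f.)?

Direct-runoff ordinates (Q − Q_b): 0.0, 14.0, 40.0, 26.0, 17.0, 11.0, 8.0, 5.0, 0.0 m³/s.
ΣQ_DR = 121.0 m³/s.
With Δt = 0.5 h = 1800 s, V = ΣQ_DR · Δt = 121.0 × 1800 = 2.18 × 10^5 m³.

V ≈ 2.18 × 10^5 m³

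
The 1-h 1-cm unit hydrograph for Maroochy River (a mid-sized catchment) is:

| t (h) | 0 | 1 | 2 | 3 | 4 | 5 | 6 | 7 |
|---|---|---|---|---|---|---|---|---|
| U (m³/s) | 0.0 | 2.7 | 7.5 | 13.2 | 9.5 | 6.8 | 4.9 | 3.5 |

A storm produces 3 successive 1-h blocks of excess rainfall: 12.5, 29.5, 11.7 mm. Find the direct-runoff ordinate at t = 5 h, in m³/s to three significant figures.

By discrete convolution, Q_j = Σ (P_i / 10 mm) · U_{j−i}.
At t = 5 h (j=5): Q = (12.5/10)·6.8 + (29.5/10)·9.5 + (11.7/10)·13.2 = 52.0 m³/s.

Q ≈ 52.0 m³/s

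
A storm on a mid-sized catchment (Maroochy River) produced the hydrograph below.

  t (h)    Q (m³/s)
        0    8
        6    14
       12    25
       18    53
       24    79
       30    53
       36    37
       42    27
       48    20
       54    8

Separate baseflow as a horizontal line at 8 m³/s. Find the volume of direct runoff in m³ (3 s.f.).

V ≈ 5.27 × 10^6 m³

Direct-runoff ordinates (Q − Q_b): 0.0, 6.0, 17.0, 45.0, 71.0, 45.0, 29.0, 19.0, 12.0, 0.0 m³/s.
ΣQ_DR = 244.0 m³/s.
With Δt = 6 h = 21600 s, V = ΣQ_DR · Δt = 244.0 × 21600 = 5.27 × 10^6 m³.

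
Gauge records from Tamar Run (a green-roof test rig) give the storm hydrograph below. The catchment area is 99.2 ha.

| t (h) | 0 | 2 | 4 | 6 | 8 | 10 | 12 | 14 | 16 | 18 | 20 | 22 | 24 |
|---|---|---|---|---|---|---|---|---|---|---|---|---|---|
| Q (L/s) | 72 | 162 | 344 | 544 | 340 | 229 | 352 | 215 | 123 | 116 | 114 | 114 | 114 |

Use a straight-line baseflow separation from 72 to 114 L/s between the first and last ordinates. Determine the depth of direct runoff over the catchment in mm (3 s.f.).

Direct runoff: 0.00, 86.50, 265.00, 461.50, 254.00, 139.50, 259.00, 118.50, 23.00, 12.50, 7.00, 3.50, 0.00 L/s; ΣQ_DR = 1630 L/s.
V = ΣQ_DR · Δt = 1630 × 7200 s = 1.174 × 10^7 L.
Over A = 99.2 ha, depth = V / A = 11.8 mm.

d ≈ 11.8 mm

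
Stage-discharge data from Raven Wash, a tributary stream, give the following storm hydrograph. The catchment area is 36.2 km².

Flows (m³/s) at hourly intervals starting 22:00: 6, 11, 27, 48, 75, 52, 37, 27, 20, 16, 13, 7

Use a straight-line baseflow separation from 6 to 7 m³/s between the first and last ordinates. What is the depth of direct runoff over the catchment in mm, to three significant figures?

Direct runoff: 0.00, 4.91, 20.82, 41.73, 68.64, 45.55, 30.45, 20.36, 13.27, 9.18, 6.09, 0.00 m³/s; ΣQ_DR = 261.0 m³/s.
V = ΣQ_DR · Δt = 261.0 × 3600 s = 9.396 × 10^5 m³.
Over A = 36.2 km², depth = V / A = 26.0 mm.

d ≈ 26.0 mm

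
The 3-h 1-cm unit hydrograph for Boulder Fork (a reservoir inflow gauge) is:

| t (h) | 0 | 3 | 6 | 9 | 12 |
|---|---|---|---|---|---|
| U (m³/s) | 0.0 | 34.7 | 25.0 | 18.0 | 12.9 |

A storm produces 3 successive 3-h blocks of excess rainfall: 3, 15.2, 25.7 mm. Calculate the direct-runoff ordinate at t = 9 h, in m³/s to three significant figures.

By discrete convolution, Q_j = Σ (P_i / 10 mm) · U_{j−i}.
At t = 9 h (j=3): Q = (3/10)·18.0 + (15.2/10)·25.0 + (25.7/10)·34.7 = 133 m³/s.

Q ≈ 133 m³/s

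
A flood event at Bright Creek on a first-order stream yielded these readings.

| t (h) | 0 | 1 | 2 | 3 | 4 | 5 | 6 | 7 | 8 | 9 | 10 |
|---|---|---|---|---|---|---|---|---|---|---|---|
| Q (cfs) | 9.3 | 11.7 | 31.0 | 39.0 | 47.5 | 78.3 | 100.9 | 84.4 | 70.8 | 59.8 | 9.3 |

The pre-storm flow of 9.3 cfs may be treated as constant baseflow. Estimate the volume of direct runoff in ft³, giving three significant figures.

V ≈ 1.58 × 10^6 ft³

Direct-runoff ordinates (Q − Q_b): 0.0, 2.4, 21.7, 29.7, 38.2, 69.0, 91.6, 75.1, 61.5, 50.5, 0.0 cfs.
ΣQ_DR = 439.7 cfs.
With Δt = 1 h = 3600 s, V = ΣQ_DR · Δt = 439.7 × 3600 = 1.58 × 10^6 ft³.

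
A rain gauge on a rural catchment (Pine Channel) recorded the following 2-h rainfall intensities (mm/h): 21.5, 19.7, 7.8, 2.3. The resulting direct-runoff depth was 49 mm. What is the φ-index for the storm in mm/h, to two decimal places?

Only the 2 blocks with intensity above φ contribute runoff: 21.5, 19.7 mm/h.
Σ(I−φ)·Δt = d  ⇒  (21.5+19.7 − 2φ)·2 = 49
φ = (41.20 − 49/2) / 2 = 8.35 mm/h.

φ ≈ 8.35 mm/h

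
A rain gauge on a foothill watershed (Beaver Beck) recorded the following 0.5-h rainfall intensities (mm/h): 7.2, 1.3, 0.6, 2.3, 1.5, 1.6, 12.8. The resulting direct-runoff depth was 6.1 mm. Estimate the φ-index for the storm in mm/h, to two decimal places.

φ ≈ 3.90 mm/h

Only the 2 blocks with intensity above φ contribute runoff: 7.2, 12.8 mm/h.
Σ(I−φ)·Δt = d  ⇒  (7.2+12.8 − 2φ)·0.5 = 6.1
φ = (20.00 − 6.1/0.5) / 2 = 3.90 mm/h.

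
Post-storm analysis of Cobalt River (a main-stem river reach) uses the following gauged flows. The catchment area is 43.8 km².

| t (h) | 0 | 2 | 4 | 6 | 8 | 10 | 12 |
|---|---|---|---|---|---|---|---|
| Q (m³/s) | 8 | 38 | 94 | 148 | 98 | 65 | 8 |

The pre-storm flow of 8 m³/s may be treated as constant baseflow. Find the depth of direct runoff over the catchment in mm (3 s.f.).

Direct runoff: 0.0, 30.0, 86.0, 140.0, 90.0, 57.0, 0.0 m³/s; ΣQ_DR = 403.0 m³/s.
V = ΣQ_DR · Δt = 403.0 × 7200 s = 2.902 × 10^6 m³.
Over A = 43.8 km², depth = V / A = 66.2 mm.

d ≈ 66.2 mm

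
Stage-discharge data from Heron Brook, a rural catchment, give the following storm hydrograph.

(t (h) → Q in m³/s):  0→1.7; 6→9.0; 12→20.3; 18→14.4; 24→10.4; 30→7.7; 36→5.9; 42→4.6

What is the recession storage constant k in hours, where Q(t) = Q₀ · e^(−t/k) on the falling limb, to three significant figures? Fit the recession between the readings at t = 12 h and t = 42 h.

k ≈ 20.2 h

On the falling limb, Q drops from 20.3 to 4.6 m³/s between t = 12 h and t = 42 h (Δt = 30 h).
k = −Δt / ln(Q₂/Q₁) = −30 / ln(4.6/20.3) = 20.2 h.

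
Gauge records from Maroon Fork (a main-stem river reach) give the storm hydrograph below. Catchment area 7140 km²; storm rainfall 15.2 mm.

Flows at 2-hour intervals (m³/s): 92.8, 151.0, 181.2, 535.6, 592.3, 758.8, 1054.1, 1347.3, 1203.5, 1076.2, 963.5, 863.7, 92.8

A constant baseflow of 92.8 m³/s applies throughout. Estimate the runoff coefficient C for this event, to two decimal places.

C ≈ 0.51

ΣQ_DR = 7706 m³/s; V = ΣQ_DR·Δt = 5.549 × 10^7 m³.
Runoff depth d = V / A = 7.771 mm.
C = d / P = 7.771 / 15.2 = 0.51.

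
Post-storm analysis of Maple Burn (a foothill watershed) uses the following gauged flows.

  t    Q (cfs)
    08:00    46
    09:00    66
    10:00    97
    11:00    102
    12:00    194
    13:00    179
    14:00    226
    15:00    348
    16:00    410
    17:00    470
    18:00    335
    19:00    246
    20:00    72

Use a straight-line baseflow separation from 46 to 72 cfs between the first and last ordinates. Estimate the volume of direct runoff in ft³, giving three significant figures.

Direct-runoff ordinates (Q − Q_b): 0.00, 17.83, 46.67, 49.50, 139.33, 122.17, 167.00, 286.83, 346.67, 404.50, 267.33, 176.17, 0.00 cfs.
ΣQ_DR = 2024 cfs.
With Δt = 1 h = 3600 s, V = ΣQ_DR · Δt = 2024 × 3600 = 7.29 × 10^6 ft³.

V ≈ 7.29 × 10^6 ft³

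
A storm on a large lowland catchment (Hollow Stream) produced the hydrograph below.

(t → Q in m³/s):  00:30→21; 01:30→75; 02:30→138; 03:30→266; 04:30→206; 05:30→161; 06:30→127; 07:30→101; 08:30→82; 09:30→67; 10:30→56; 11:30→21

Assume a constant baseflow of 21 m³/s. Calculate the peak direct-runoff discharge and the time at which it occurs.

Subtracting baseflow gives direct-runoff ordinates: 0.0, 54.0, 117.0, 245.0, 185.0, 140.0, 106.0, 80.0, 61.0, 46.0, 35.0, 0.0 m³/s.
The maximum is 245.0 m³/s, occurring at the reading for t = 03:30.

Q_p = 245.0 m³/s at t = 03:30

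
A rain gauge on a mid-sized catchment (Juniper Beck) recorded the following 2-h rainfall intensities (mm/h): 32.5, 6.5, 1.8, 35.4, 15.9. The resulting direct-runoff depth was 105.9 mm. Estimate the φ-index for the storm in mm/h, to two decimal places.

Only the 3 blocks with intensity above φ contribute runoff: 32.5, 35.4, 15.9 mm/h.
Σ(I−φ)·Δt = d  ⇒  (32.5+35.4+15.9 − 3φ)·2 = 105.9
φ = (83.80 − 105.9/2) / 3 = 10.28 mm/h.

φ ≈ 10.28 mm/h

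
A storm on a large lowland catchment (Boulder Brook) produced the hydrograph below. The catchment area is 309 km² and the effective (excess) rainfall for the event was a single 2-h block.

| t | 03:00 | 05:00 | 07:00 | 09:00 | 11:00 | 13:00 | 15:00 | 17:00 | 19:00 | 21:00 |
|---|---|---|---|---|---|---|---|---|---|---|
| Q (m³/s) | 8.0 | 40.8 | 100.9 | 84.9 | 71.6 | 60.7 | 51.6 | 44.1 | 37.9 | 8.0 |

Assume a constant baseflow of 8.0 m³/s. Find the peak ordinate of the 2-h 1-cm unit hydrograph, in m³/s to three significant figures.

Direct runoff: 0.0, 32.8, 92.9, 76.9, 63.6, 52.7, 43.6, 36.1, 29.9, 0.0 m³/s; ΣQ_DR = 428.5 m³/s, peak = 92.9 m³/s.
Runoff depth d = ΣQ_DR·Δt / A = 428.5 × 7200 / (309 km²) = 9.984 mm.
The 1-cm UH is the DRH scaled by (10 mm)/d, so U_p = 92.9 × 10/9.984 = 93.0 m³/s.

U_p ≈ 93.0 m³/s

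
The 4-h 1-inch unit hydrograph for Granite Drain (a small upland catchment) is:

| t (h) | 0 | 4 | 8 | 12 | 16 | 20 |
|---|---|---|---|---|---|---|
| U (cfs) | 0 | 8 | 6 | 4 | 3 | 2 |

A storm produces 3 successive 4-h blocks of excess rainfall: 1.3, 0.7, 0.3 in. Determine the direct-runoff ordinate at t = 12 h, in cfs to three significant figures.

Q ≈ 11.8 cfs

By discrete convolution, Q_j = Σ (P_i / 1 in) · U_{j−i}.
At t = 12 h (j=3): Q = (1.3/1)·4 + (0.7/1)·6 + (0.3/1)·8 = 11.8 cfs.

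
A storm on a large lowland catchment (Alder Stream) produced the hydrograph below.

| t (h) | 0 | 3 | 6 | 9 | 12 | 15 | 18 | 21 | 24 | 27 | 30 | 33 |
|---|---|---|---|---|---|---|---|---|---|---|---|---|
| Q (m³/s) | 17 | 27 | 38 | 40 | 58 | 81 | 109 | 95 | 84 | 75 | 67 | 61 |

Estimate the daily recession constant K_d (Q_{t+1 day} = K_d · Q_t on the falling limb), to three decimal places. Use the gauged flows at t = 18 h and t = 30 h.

K_d ≈ 0.378

Between t = 18 h and t = 30 h the flow falls from 109 to 67 m³/s over 4×3 h = 12 h.
Per-interval ratio K = (67/109)^(1/4) = 0.8854; K_d = K^(24/3) = 0.378.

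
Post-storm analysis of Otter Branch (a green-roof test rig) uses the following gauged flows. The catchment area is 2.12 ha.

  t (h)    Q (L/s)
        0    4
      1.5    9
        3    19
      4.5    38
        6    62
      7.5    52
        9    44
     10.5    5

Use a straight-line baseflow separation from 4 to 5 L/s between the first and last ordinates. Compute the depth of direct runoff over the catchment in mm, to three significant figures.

Direct runoff: 0.00, 4.86, 14.71, 33.57, 57.43, 47.29, 39.14, 0.00 L/s; ΣQ_DR = 197.0 L/s.
V = ΣQ_DR · Δt = 197.0 × 5400 s = 1.064 × 10^6 L.
Over A = 2.12 ha, depth = V / A = 50.2 mm.

d ≈ 50.2 mm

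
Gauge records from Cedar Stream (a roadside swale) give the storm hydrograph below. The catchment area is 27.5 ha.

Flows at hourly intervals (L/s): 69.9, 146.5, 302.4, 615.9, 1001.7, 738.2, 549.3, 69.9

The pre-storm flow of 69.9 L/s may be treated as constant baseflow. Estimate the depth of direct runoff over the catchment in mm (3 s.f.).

d ≈ 38.4 mm

Direct runoff: 0.0, 76.6, 232.5, 546.0, 931.8, 668.3, 479.4, 0.0 L/s; ΣQ_DR = 2935 L/s.
V = ΣQ_DR · Δt = 2935 × 3600 s = 1.056 × 10^7 L.
Over A = 27.5 ha, depth = V / A = 38.4 mm.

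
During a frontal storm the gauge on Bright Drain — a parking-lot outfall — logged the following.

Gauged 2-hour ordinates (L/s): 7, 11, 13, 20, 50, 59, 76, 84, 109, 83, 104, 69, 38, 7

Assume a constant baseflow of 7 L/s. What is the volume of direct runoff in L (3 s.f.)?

Direct-runoff ordinates (Q − Q_b): 0.0, 4.0, 6.0, 13.0, 43.0, 52.0, 69.0, 77.0, 102.0, 76.0, 97.0, 62.0, 31.0, 0.0 L/s.
ΣQ_DR = 632.0 L/s.
With Δt = 2 h = 7200 s, V = ΣQ_DR · Δt = 632.0 × 7200 = 4.55 × 10^6 L.

V ≈ 4.55 × 10^6 L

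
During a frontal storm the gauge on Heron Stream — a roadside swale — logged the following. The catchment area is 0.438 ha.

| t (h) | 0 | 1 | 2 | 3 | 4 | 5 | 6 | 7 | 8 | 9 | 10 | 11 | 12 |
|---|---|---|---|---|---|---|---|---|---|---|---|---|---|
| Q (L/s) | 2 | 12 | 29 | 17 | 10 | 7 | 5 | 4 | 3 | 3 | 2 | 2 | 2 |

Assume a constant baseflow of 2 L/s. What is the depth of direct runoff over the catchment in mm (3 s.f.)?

Direct runoff: 0.0, 10.0, 27.0, 15.0, 8.0, 5.0, 3.0, 2.0, 1.0, 1.0, 0.0, 0.0, 0.0 L/s; ΣQ_DR = 72.00 L/s.
V = ΣQ_DR · Δt = 72.00 × 3600 s = 2.592 × 10^5 L.
Over A = 0.438 ha, depth = V / A = 59.2 mm.

d ≈ 59.2 mm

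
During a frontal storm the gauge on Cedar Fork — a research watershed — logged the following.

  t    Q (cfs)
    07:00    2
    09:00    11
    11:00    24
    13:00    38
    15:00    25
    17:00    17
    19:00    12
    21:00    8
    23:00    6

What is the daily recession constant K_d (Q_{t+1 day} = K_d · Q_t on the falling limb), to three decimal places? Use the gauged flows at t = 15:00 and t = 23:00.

K_d ≈ 0.014

Between t = 15:00 and t = 23:00 the flow falls from 25 to 6 cfs over 4×2 h = 8 h.
Per-interval ratio K = (6/25)^(1/4) = 0.6999; K_d = K^(24/2) = 0.014.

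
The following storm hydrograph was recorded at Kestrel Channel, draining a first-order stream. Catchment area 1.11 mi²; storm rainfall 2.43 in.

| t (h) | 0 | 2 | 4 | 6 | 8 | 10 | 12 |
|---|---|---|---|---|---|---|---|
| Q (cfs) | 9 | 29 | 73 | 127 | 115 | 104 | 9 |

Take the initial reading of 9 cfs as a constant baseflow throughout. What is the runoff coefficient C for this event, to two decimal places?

C ≈ 0.46

ΣQ_DR = 403.0 cfs; V = ΣQ_DR·Δt = 2.902 × 10^6 ft³.
Runoff depth d = V / A = 1.125 in.
C = d / P = 1.125 / 2.43 = 0.46.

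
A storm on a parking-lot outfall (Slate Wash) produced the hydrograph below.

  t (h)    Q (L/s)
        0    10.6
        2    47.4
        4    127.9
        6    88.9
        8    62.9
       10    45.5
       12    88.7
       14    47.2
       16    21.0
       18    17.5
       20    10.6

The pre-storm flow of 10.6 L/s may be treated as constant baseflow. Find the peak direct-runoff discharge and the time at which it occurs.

Subtracting baseflow gives direct-runoff ordinates: 0.0, 36.8, 117.3, 78.3, 52.3, 34.9, 78.1, 36.6, 10.4, 6.9, 0.0 L/s.
The maximum is 117.3 L/s, occurring at the reading for t = 4 h.

Q_p = 117.3 L/s at t = 4 h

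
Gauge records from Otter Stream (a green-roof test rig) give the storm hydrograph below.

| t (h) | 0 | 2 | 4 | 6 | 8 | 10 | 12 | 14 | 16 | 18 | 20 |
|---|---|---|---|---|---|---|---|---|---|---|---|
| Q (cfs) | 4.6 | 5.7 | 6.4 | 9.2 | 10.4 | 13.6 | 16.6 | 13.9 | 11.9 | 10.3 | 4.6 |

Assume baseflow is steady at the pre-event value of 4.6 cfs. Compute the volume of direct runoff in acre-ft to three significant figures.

V ≈ 9.36 acre-ft

Direct-runoff ordinates (Q − Q_b): 0.0, 1.1, 1.8, 4.6, 5.8, 9.0, 12.0, 9.3, 7.3, 5.7, 0.0 cfs.
ΣQ_DR = 56.60 cfs.
With Δt = 2 h = 7200 s, V = ΣQ_DR · Δt = 56.60 × 7200 = 4.08 × 10^5 ft³ = 9.36 acre-ft.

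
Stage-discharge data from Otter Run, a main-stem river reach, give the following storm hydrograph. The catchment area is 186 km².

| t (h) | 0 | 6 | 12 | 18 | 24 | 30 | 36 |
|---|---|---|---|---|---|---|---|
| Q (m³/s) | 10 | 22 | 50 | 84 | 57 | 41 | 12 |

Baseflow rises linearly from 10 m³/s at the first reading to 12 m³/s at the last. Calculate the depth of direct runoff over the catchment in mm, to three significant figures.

Direct runoff: 0.00, 11.67, 39.33, 73.00, 45.67, 29.33, 0.00 m³/s; ΣQ_DR = 199.0 m³/s.
V = ΣQ_DR · Δt = 199.0 × 21600 s = 4.298 × 10^6 m³.
Over A = 186 km², depth = V / A = 23.1 mm.

d ≈ 23.1 mm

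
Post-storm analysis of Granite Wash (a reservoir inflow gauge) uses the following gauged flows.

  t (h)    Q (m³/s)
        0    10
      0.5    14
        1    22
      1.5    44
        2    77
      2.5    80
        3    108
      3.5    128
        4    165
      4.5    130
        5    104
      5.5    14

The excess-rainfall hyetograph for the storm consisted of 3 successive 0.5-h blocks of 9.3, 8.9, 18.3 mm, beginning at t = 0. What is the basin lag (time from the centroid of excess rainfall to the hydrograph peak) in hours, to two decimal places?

t_L ≈ 3.13 h

Centroid of excess rainfall: t_c = Σ P_i·t̄_i / ΣP_i = 0.8733 h (block centres at 0.25, 0.75, 1.25 h).
Hydrograph peak occurs at t = 4 h, so basin lag t_L = 4 − 0.8733 = 3.13 h.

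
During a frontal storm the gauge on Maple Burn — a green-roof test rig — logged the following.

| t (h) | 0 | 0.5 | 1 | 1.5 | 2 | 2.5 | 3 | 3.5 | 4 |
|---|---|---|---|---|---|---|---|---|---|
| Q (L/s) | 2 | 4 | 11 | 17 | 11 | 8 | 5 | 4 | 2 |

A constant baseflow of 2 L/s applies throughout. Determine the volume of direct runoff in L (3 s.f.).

Direct-runoff ordinates (Q − Q_b): 0.0, 2.0, 9.0, 15.0, 9.0, 6.0, 3.0, 2.0, 0.0 L/s.
ΣQ_DR = 46.00 L/s.
With Δt = 0.5 h = 1800 s, V = ΣQ_DR · Δt = 46.00 × 1800 = 82800 L.

V ≈ 82800 L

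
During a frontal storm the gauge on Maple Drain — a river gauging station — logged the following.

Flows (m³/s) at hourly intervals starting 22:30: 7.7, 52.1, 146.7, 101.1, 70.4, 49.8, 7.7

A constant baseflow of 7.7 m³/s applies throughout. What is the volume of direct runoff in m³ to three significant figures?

V ≈ 1.37 × 10^6 m³

Direct-runoff ordinates (Q − Q_b): 0.0, 44.4, 139.0, 93.4, 62.7, 42.1, 0.0 m³/s.
ΣQ_DR = 381.6 m³/s.
With Δt = 1 h = 3600 s, V = ΣQ_DR · Δt = 381.6 × 3600 = 1.37 × 10^6 m³.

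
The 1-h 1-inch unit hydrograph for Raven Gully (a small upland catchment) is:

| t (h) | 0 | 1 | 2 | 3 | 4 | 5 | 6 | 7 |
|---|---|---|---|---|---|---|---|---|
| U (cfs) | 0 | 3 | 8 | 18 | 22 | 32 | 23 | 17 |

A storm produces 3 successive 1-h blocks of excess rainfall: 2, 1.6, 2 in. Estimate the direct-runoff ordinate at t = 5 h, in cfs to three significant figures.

Q ≈ 135 cfs

By discrete convolution, Q_j = Σ (P_i / 1 in) · U_{j−i}.
At t = 5 h (j=5): Q = (2/1)·32 + (1.6/1)·22 + (2/1)·18 = 135 cfs.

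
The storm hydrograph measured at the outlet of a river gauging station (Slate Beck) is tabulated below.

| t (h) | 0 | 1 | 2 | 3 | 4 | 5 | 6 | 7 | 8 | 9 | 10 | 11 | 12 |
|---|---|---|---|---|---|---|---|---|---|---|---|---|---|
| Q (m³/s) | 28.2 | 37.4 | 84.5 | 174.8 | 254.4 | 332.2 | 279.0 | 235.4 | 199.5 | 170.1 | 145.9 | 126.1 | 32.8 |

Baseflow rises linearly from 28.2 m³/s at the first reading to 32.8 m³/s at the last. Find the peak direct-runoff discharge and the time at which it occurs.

Q_p = 302.08 m³/s at t = 5 h

Subtracting baseflow gives direct-runoff ordinates: 0.00, 8.82, 55.53, 145.45, 224.67, 302.08, 248.50, 204.52, 168.23, 138.45, 113.87, 93.68, 0.00 m³/s.
The maximum is 302.08 m³/s, occurring at the reading for t = 5 h.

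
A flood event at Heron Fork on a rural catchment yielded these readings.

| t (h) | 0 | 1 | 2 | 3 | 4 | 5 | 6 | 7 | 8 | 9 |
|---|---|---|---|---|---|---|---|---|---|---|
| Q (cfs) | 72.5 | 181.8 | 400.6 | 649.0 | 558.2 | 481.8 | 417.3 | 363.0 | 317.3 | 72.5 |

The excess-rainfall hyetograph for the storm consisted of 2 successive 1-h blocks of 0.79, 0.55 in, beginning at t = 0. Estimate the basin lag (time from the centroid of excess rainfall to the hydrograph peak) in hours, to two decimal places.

Centroid of excess rainfall: t_c = Σ P_i·t̄_i / ΣP_i = 0.9104 h (block centres at 0.5, 1.5 h).
Hydrograph peak occurs at t = 3 h, so basin lag t_L = 3 − 0.9104 = 2.09 h.

t_L ≈ 2.09 h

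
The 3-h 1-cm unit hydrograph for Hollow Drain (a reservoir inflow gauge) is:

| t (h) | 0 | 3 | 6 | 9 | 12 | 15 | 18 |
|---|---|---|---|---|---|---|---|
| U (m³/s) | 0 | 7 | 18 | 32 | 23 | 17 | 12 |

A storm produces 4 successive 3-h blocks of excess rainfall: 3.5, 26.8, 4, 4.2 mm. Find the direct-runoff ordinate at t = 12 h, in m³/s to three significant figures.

By discrete convolution, Q_j = Σ (P_i / 10 mm) · U_{j−i}.
At t = 12 h (j=4): Q = (3.5/10)·23 + (26.8/10)·32 + (4/10)·18 + (4.2/10)·7 = 104 m³/s.

Q ≈ 104 m³/s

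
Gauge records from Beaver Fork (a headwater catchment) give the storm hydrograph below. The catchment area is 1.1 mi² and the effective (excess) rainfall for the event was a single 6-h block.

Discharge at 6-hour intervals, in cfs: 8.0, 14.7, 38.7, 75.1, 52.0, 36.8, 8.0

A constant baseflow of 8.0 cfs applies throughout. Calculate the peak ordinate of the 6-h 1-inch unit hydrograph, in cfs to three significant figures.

Direct runoff: 0.0, 6.7, 30.7, 67.1, 44.0, 28.8, 0.0 cfs; ΣQ_DR = 177.3 cfs, peak = 67.1 cfs.
Runoff depth d = ΣQ_DR·Δt / A = 177.3 × 21600 / (1.1 mi²) = 1.499 in.
The 1-inch UH is the DRH scaled by (1 in)/d, so U_p = 67.1 × 1/1.499 = 44.8 cfs.

U_p ≈ 44.8 cfs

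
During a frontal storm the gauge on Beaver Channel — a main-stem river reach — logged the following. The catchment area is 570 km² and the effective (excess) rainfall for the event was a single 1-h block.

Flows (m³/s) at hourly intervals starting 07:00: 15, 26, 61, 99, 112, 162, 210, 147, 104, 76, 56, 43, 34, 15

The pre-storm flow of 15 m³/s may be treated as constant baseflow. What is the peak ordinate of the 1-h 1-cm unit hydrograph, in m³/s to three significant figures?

U_p ≈ 325 m³/s

Direct runoff: 0.0, 11.0, 46.0, 84.0, 97.0, 147.0, 195.0, 132.0, 89.0, 61.0, 41.0, 28.0, 19.0, 0.0 m³/s; ΣQ_DR = 950.0 m³/s, peak = 195.0 m³/s.
Runoff depth d = ΣQ_DR·Δt / A = 950.0 × 3600 / (570 km²) = 6.000 mm.
The 1-cm UH is the DRH scaled by (10 mm)/d, so U_p = 195.0 × 10/6.000 = 325 m³/s.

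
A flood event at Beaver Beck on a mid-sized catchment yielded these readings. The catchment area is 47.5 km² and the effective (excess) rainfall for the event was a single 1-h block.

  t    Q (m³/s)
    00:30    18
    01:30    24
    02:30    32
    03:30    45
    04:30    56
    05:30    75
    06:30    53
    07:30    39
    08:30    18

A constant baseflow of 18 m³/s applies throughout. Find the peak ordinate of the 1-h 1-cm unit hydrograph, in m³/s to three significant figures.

U_p ≈ 38.0 m³/s

Direct runoff: 0.0, 6.0, 14.0, 27.0, 38.0, 57.0, 35.0, 21.0, 0.0 m³/s; ΣQ_DR = 198.0 m³/s, peak = 57.0 m³/s.
Runoff depth d = ΣQ_DR·Δt / A = 198.0 × 3600 / (47.5 km²) = 15.01 mm.
The 1-cm UH is the DRH scaled by (10 mm)/d, so U_p = 57.0 × 10/15.01 = 38.0 m³/s.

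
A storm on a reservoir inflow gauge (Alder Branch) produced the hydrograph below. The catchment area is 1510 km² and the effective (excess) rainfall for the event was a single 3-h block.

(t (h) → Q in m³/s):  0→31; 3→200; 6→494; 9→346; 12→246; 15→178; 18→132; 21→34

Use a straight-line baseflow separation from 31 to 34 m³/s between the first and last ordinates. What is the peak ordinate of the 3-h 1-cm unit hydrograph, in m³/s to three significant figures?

Direct runoff: 0.00, 168.57, 462.14, 313.71, 213.29, 144.86, 98.43, 0.00 m³/s; ΣQ_DR = 1401 m³/s, peak = 462.14 m³/s.
Runoff depth d = ΣQ_DR·Δt / A = 1401 × 10800 / (1510 km²) = 10.02 mm.
The 1-cm UH is the DRH scaled by (10 mm)/d, so U_p = 462.14 × 10/10.02 = 461 m³/s.

U_p ≈ 461 m³/s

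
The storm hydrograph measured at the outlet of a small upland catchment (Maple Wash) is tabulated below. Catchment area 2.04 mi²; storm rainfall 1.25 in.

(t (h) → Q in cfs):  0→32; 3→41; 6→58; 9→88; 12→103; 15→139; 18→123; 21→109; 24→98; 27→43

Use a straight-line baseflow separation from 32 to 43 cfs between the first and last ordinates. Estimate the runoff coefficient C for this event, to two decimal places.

C ≈ 0.84

ΣQ_DR = 459.0 cfs; V = ΣQ_DR·Δt = 4.957 × 10^6 ft³.
Runoff depth d = V / A = 1.046 in.
C = d / P = 1.046 / 1.25 = 0.84.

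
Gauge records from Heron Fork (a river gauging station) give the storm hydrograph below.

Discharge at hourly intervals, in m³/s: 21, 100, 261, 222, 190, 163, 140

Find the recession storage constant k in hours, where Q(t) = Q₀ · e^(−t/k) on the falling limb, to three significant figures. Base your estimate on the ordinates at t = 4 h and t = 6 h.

On the falling limb, Q drops from 190 to 140 m³/s between t = 4 h and t = 6 h (Δt = 2 h).
k = −Δt / ln(Q₂/Q₁) = −2 / ln(140/190) = 6.55 h.

k ≈ 6.55 h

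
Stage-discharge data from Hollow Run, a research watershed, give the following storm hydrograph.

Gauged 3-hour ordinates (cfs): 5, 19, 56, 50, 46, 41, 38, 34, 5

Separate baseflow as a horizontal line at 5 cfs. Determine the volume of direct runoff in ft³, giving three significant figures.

V ≈ 2.69 × 10^6 ft³

Direct-runoff ordinates (Q − Q_b): 0.0, 14.0, 51.0, 45.0, 41.0, 36.0, 33.0, 29.0, 0.0 cfs.
ΣQ_DR = 249.0 cfs.
With Δt = 3 h = 10800 s, V = ΣQ_DR · Δt = 249.0 × 10800 = 2.69 × 10^6 ft³.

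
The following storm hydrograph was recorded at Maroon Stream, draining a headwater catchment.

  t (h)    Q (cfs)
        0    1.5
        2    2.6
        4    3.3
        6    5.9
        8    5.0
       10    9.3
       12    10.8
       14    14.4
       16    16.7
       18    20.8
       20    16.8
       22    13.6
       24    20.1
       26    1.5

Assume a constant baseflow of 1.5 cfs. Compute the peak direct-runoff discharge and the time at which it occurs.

Q_p = 19.3 cfs at t = 18 h

Subtracting baseflow gives direct-runoff ordinates: 0.0, 1.1, 1.8, 4.4, 3.5, 7.8, 9.3, 12.9, 15.2, 19.3, 15.3, 12.1, 18.6, 0.0 cfs.
The maximum is 19.3 cfs, occurring at the reading for t = 18 h.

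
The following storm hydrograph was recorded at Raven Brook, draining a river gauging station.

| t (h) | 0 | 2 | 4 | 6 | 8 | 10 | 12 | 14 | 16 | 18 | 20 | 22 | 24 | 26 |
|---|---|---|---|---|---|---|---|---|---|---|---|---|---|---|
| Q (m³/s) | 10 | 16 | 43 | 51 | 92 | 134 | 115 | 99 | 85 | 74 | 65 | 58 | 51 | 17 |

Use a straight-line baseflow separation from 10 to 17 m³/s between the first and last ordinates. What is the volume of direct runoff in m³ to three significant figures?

V ≈ 5.19 × 10^6 m³

Direct-runoff ordinates (Q − Q_b): 0.00, 5.46, 31.92, 39.38, 79.85, 121.31, 101.77, 85.23, 70.69, 59.15, 49.62, 42.08, 34.54, 0.00 m³/s.
ΣQ_DR = 721.0 m³/s.
With Δt = 2 h = 7200 s, V = ΣQ_DR · Δt = 721.0 × 7200 = 5.19 × 10^6 m³.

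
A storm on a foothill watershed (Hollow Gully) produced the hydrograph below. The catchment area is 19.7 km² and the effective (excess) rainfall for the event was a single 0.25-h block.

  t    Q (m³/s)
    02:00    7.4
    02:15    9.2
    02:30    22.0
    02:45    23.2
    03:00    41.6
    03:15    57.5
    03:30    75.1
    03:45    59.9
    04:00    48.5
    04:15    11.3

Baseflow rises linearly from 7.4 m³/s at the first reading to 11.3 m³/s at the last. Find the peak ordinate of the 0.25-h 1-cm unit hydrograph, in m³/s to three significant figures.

U_p ≈ 54.3 m³/s

Direct runoff: 0.00, 1.37, 13.73, 14.50, 32.47, 47.93, 65.10, 49.47, 37.63, 0.00 m³/s; ΣQ_DR = 262.2 m³/s, peak = 65.10 m³/s.
Runoff depth d = ΣQ_DR·Δt / A = 262.2 × 900 / (19.7 km²) = 11.98 mm.
The 1-cm UH is the DRH scaled by (10 mm)/d, so U_p = 65.10 × 10/11.98 = 54.3 m³/s.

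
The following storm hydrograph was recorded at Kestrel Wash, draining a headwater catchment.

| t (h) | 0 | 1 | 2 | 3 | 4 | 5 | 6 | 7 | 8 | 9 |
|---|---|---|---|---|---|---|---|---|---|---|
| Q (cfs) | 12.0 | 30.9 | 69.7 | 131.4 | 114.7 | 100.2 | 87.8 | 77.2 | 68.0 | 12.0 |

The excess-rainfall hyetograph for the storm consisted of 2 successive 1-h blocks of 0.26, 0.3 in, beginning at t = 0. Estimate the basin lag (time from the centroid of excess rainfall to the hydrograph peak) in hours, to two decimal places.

Centroid of excess rainfall: t_c = Σ P_i·t̄_i / ΣP_i = 1.0357 h (block centres at 0.5, 1.5 h).
Hydrograph peak occurs at t = 3 h, so basin lag t_L = 3 − 1.0357 = 1.96 h.

t_L ≈ 1.96 h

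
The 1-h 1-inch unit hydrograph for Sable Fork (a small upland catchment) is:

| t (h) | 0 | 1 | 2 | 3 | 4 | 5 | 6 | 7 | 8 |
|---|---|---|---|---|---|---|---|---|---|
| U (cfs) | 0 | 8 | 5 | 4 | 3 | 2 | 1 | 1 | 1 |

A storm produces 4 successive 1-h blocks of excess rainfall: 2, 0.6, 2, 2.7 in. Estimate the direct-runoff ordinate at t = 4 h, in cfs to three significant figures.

Q ≈ 40.0 cfs

By discrete convolution, Q_j = Σ (P_i / 1 in) · U_{j−i}.
At t = 4 h (j=4): Q = (2/1)·3 + (0.6/1)·4 + (2/1)·5 + (2.7/1)·8 = 40.0 cfs.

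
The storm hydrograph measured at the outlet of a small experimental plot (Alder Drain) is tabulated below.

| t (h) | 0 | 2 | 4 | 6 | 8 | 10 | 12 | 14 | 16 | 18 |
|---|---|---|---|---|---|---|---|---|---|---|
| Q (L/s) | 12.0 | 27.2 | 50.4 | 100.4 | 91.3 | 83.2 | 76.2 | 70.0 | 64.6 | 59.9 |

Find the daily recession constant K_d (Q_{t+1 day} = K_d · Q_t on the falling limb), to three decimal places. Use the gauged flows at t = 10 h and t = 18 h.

Between t = 10 h and t = 18 h the flow falls from 83.2 to 59.9 L/s over 4×2 h = 8 h.
Per-interval ratio K = (59.9/83.2)^(1/4) = 0.9211; K_d = K^(24/2) = 0.373.

K_d ≈ 0.373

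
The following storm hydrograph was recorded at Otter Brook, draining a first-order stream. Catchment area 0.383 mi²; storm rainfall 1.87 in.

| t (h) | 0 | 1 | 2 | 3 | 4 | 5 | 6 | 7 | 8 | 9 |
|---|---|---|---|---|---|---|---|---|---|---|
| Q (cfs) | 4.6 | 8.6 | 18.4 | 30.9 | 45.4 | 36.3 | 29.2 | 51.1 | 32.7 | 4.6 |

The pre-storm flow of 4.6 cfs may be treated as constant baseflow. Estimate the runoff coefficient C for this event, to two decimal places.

C ≈ 0.47

ΣQ_DR = 215.8 cfs; V = ΣQ_DR·Δt = 7.769 × 10^5 ft³.
Runoff depth d = V / A = 0.8731 in.
C = d / P = 0.8731 / 1.87 = 0.47.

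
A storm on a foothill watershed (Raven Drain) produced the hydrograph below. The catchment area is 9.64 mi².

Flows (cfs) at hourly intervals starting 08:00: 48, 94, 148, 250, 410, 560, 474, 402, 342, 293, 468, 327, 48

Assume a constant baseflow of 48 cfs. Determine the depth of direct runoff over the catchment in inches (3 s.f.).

d ≈ 0.521 in

Direct runoff: 0.0, 46.0, 100.0, 202.0, 362.0, 512.0, 426.0, 354.0, 294.0, 245.0, 420.0, 279.0, 0.0 cfs; ΣQ_DR = 3240 cfs.
V = ΣQ_DR · Δt = 3240 × 3600 s = 1.166 × 10^7 ft³.
Over A = 9.64 mi², depth = V / A = 0.521 in.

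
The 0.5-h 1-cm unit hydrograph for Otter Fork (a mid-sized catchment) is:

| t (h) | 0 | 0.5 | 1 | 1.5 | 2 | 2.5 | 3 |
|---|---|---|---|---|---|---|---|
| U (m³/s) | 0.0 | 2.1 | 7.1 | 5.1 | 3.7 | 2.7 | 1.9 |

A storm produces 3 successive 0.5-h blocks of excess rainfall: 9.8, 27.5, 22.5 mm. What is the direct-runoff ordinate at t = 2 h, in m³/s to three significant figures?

Q ≈ 33.6 m³/s

By discrete convolution, Q_j = Σ (P_i / 10 mm) · U_{j−i}.
At t = 2 h (j=4): Q = (9.8/10)·3.7 + (27.5/10)·5.1 + (22.5/10)·7.1 = 33.6 m³/s.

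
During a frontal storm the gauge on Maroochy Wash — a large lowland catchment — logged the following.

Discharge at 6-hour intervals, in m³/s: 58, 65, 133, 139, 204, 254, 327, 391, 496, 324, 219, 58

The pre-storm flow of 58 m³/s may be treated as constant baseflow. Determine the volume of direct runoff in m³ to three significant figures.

Direct-runoff ordinates (Q − Q_b): 0.0, 7.0, 75.0, 81.0, 146.0, 196.0, 269.0, 333.0, 438.0, 266.0, 161.0, 0.0 m³/s.
ΣQ_DR = 1972 m³/s.
With Δt = 6 h = 21600 s, V = ΣQ_DR · Δt = 1972 × 21600 = 4.26 × 10^7 m³.

V ≈ 4.26 × 10^7 m³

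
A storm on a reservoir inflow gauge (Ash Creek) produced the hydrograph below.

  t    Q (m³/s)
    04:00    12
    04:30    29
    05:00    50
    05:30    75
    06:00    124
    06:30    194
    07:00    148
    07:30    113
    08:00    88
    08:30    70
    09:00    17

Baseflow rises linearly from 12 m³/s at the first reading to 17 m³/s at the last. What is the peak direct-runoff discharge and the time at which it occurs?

Subtracting baseflow gives direct-runoff ordinates: 0.00, 16.50, 37.00, 61.50, 110.00, 179.50, 133.00, 97.50, 72.00, 53.50, 0.00 m³/s.
The maximum is 179.50 m³/s, occurring at the reading for t = 06:30.

Q_p = 179.50 m³/s at t = 06:30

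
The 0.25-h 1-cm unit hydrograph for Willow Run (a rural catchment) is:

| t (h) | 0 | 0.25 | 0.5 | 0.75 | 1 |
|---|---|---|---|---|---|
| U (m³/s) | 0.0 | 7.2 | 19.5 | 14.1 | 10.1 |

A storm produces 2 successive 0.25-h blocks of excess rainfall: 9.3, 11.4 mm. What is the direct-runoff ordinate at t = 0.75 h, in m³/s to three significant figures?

Q ≈ 35.3 m³/s

By discrete convolution, Q_j = Σ (P_i / 10 mm) · U_{j−i}.
At t = 0.75 h (j=3): Q = (9.3/10)·14.1 + (11.4/10)·19.5 = 35.3 m³/s.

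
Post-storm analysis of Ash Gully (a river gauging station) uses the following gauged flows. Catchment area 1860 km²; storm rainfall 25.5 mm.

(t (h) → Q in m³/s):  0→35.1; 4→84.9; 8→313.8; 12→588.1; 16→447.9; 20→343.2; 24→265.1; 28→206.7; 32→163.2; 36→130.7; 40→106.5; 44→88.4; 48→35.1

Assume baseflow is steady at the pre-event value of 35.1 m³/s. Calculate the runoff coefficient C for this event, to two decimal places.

ΣQ_DR = 2352 m³/s; V = ΣQ_DR·Δt = 3.387 × 10^7 m³.
Runoff depth d = V / A = 18.21 mm.
C = d / P = 18.21 / 25.5 = 0.71.

C ≈ 0.71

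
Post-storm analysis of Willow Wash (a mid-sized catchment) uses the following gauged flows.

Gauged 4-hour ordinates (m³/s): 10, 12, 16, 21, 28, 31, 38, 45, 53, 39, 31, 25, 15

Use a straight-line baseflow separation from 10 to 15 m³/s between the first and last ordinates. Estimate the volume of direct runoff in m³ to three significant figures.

V ≈ 2.90 × 10^6 m³

Direct-runoff ordinates (Q − Q_b): 0.00, 1.58, 5.17, 9.75, 16.33, 18.92, 25.50, 32.08, 39.67, 25.25, 16.83, 10.42, 0.00 m³/s.
ΣQ_DR = 201.5 m³/s.
With Δt = 4 h = 14400 s, V = ΣQ_DR · Δt = 201.5 × 14400 = 2.90 × 10^6 m³.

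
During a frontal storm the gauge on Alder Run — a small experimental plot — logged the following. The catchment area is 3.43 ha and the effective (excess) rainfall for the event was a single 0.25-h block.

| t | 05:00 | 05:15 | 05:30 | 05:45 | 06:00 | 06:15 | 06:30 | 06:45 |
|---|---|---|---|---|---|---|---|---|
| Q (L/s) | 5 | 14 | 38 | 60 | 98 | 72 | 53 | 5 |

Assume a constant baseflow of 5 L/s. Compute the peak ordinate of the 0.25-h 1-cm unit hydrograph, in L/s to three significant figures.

U_p ≈ 116 L/s

Direct runoff: 0.0, 9.0, 33.0, 55.0, 93.0, 67.0, 48.0, 0.0 L/s; ΣQ_DR = 305.0 L/s, peak = 93.0 L/s.
Runoff depth d = ΣQ_DR·Δt / A = 305.0 × 900 / (3.43 ha) = 8.003 mm.
The 1-cm UH is the DRH scaled by (10 mm)/d, so U_p = 93.0 × 10/8.003 = 116 L/s.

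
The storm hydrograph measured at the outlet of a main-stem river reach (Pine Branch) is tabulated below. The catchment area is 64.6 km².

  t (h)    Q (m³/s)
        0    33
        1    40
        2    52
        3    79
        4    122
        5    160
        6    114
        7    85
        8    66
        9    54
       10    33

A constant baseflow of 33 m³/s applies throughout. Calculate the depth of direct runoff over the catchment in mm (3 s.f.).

d ≈ 26.5 mm

Direct runoff: 0.0, 7.0, 19.0, 46.0, 89.0, 127.0, 81.0, 52.0, 33.0, 21.0, 0.0 m³/s; ΣQ_DR = 475.0 m³/s.
V = ΣQ_DR · Δt = 475.0 × 3600 s = 1.710 × 10^6 m³.
Over A = 64.6 km², depth = V / A = 26.5 mm.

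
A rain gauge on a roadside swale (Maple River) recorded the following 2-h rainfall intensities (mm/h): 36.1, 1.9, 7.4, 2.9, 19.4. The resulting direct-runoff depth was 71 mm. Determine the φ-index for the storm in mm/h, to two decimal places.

φ ≈ 10.00 mm/h

Only the 2 blocks with intensity above φ contribute runoff: 36.1, 19.4 mm/h.
Σ(I−φ)·Δt = d  ⇒  (36.1+19.4 − 2φ)·2 = 71
φ = (55.50 − 71/2) / 2 = 10.00 mm/h.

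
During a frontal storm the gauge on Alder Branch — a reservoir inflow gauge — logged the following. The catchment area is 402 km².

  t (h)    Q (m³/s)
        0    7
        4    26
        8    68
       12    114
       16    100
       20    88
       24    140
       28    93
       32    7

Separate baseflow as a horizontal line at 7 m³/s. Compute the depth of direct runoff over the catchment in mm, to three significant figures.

d ≈ 20.8 mm

Direct runoff: 0.0, 19.0, 61.0, 107.0, 93.0, 81.0, 133.0, 86.0, 0.0 m³/s; ΣQ_DR = 580.0 m³/s.
V = ΣQ_DR · Δt = 580.0 × 14400 s = 8.352 × 10^6 m³.
Over A = 402 km², depth = V / A = 20.8 mm.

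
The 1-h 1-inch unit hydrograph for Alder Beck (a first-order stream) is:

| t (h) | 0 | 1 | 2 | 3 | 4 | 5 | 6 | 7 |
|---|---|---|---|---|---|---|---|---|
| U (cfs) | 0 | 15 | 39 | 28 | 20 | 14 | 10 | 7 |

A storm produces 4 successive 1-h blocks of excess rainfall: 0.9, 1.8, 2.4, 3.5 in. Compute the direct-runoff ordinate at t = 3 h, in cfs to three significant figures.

By discrete convolution, Q_j = Σ (P_i / 1 in) · U_{j−i}.
At t = 3 h (j=3): Q = (0.9/1)·28 + (1.8/1)·39 + (2.4/1)·15 + (3.5/1)·0 = 131 cfs.

Q ≈ 131 cfs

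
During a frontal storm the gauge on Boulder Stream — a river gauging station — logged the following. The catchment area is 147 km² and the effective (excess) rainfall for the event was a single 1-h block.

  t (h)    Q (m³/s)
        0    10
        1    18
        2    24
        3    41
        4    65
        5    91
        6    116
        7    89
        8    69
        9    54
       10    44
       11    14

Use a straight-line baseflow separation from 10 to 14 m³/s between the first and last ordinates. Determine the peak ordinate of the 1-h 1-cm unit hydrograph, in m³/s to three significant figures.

Direct runoff: 0.00, 7.64, 13.27, 29.91, 53.55, 79.18, 103.82, 76.45, 56.09, 40.73, 30.36, 0.00 m³/s; ΣQ_DR = 491.0 m³/s, peak = 103.82 m³/s.
Runoff depth d = ΣQ_DR·Δt / A = 491.0 × 3600 / (147 km²) = 12.02 mm.
The 1-cm UH is the DRH scaled by (10 mm)/d, so U_p = 103.82 × 10/12.02 = 86.3 m³/s.

U_p ≈ 86.3 m³/s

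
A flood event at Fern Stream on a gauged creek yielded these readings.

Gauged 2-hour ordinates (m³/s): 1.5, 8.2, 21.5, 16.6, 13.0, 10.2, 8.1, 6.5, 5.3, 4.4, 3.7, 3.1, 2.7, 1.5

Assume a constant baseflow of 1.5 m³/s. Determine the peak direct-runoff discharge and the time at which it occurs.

Subtracting baseflow gives direct-runoff ordinates: 0.0, 6.7, 20.0, 15.1, 11.5, 8.7, 6.6, 5.0, 3.8, 2.9, 2.2, 1.6, 1.2, 0.0 m³/s.
The maximum is 20.0 m³/s, occurring at the reading for t = 4 h.

Q_p = 20.0 m³/s at t = 4 h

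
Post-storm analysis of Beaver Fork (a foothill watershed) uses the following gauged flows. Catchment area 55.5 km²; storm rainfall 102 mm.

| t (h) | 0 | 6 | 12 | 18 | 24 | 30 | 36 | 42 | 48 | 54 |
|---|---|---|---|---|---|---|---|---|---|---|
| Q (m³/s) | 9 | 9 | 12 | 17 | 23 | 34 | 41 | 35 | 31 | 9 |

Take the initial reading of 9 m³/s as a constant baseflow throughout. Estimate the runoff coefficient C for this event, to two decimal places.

C ≈ 0.50

ΣQ_DR = 130.0 m³/s; V = ΣQ_DR·Δt = 2.808 × 10^6 m³.
Runoff depth d = V / A = 50.59 mm.
C = d / P = 50.59 / 102 = 0.50.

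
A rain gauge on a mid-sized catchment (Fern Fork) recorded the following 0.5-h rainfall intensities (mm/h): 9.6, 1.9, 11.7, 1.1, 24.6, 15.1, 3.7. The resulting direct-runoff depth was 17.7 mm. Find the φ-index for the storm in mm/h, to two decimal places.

Only the 4 blocks with intensity above φ contribute runoff: 9.6, 11.7, 24.6, 15.1 mm/h.
Σ(I−φ)·Δt = d  ⇒  (9.6+11.7+24.6+15.1 − 4φ)·0.5 = 17.7
φ = (61.00 − 17.7/0.5) / 4 = 6.40 mm/h.

φ ≈ 6.40 mm/h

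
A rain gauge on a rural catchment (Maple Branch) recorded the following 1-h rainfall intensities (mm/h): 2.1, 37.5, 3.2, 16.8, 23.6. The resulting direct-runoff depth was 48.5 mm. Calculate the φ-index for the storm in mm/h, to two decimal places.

Only the 3 blocks with intensity above φ contribute runoff: 37.5, 16.8, 23.6 mm/h.
Σ(I−φ)·Δt = d  ⇒  (37.5+16.8+23.6 − 3φ)·1 = 48.5
φ = (77.90 − 48.5/1) / 3 = 9.80 mm/h.

φ ≈ 9.80 mm/h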